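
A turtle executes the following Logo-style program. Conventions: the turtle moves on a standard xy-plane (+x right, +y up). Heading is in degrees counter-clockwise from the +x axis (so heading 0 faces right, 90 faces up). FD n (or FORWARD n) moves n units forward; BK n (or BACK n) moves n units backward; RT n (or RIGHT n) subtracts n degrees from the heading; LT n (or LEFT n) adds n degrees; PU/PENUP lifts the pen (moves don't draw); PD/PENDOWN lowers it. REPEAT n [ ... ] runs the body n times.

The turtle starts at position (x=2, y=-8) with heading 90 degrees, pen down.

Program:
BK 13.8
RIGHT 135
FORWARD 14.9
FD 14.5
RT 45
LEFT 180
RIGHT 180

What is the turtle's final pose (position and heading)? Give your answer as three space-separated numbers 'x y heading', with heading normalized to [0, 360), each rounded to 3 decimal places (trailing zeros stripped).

Answer: 22.789 -42.589 270

Derivation:
Executing turtle program step by step:
Start: pos=(2,-8), heading=90, pen down
BK 13.8: (2,-8) -> (2,-21.8) [heading=90, draw]
RT 135: heading 90 -> 315
FD 14.9: (2,-21.8) -> (12.536,-32.336) [heading=315, draw]
FD 14.5: (12.536,-32.336) -> (22.789,-42.589) [heading=315, draw]
RT 45: heading 315 -> 270
LT 180: heading 270 -> 90
RT 180: heading 90 -> 270
Final: pos=(22.789,-42.589), heading=270, 3 segment(s) drawn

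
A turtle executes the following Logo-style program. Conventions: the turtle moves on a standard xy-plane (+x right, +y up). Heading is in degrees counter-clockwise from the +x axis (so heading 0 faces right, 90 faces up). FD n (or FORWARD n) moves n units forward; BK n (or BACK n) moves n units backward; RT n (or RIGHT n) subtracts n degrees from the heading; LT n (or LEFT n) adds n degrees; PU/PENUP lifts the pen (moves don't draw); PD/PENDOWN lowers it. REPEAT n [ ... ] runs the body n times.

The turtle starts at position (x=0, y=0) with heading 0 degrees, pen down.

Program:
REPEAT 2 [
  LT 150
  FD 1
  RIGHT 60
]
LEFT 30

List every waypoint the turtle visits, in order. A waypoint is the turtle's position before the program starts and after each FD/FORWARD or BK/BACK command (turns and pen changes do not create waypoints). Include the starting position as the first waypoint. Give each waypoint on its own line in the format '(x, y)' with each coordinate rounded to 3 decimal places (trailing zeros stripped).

Answer: (0, 0)
(-0.866, 0.5)
(-1.366, -0.366)

Derivation:
Executing turtle program step by step:
Start: pos=(0,0), heading=0, pen down
REPEAT 2 [
  -- iteration 1/2 --
  LT 150: heading 0 -> 150
  FD 1: (0,0) -> (-0.866,0.5) [heading=150, draw]
  RT 60: heading 150 -> 90
  -- iteration 2/2 --
  LT 150: heading 90 -> 240
  FD 1: (-0.866,0.5) -> (-1.366,-0.366) [heading=240, draw]
  RT 60: heading 240 -> 180
]
LT 30: heading 180 -> 210
Final: pos=(-1.366,-0.366), heading=210, 2 segment(s) drawn
Waypoints (3 total):
(0, 0)
(-0.866, 0.5)
(-1.366, -0.366)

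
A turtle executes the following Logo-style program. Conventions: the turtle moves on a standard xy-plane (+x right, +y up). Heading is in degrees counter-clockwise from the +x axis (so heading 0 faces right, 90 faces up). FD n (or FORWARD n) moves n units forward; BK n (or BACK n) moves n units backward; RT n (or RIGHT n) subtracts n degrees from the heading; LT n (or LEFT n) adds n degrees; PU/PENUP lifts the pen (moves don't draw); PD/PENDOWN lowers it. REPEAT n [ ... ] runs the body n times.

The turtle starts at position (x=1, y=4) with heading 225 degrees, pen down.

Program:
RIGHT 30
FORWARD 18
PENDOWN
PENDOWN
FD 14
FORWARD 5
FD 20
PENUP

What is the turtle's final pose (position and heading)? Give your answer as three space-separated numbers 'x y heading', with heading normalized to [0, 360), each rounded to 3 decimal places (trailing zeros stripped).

Answer: -54.058 -10.753 195

Derivation:
Executing turtle program step by step:
Start: pos=(1,4), heading=225, pen down
RT 30: heading 225 -> 195
FD 18: (1,4) -> (-16.387,-0.659) [heading=195, draw]
PD: pen down
PD: pen down
FD 14: (-16.387,-0.659) -> (-29.91,-4.282) [heading=195, draw]
FD 5: (-29.91,-4.282) -> (-34.739,-5.576) [heading=195, draw]
FD 20: (-34.739,-5.576) -> (-54.058,-10.753) [heading=195, draw]
PU: pen up
Final: pos=(-54.058,-10.753), heading=195, 4 segment(s) drawn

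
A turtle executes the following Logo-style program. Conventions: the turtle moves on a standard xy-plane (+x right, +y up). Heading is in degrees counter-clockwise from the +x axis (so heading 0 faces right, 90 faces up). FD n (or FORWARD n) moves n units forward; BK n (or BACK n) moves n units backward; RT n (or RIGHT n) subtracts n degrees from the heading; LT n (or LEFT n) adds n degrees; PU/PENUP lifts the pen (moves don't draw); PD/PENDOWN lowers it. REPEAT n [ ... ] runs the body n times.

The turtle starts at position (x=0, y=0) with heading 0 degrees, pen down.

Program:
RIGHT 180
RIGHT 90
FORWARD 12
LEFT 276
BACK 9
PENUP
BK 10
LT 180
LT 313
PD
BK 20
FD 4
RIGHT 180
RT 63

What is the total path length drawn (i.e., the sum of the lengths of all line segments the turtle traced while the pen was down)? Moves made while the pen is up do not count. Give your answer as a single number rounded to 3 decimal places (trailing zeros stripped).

Executing turtle program step by step:
Start: pos=(0,0), heading=0, pen down
RT 180: heading 0 -> 180
RT 90: heading 180 -> 90
FD 12: (0,0) -> (0,12) [heading=90, draw]
LT 276: heading 90 -> 6
BK 9: (0,12) -> (-8.951,11.059) [heading=6, draw]
PU: pen up
BK 10: (-8.951,11.059) -> (-18.896,10.014) [heading=6, move]
LT 180: heading 6 -> 186
LT 313: heading 186 -> 139
PD: pen down
BK 20: (-18.896,10.014) -> (-3.802,-3.107) [heading=139, draw]
FD 4: (-3.802,-3.107) -> (-6.821,-0.483) [heading=139, draw]
RT 180: heading 139 -> 319
RT 63: heading 319 -> 256
Final: pos=(-6.821,-0.483), heading=256, 4 segment(s) drawn

Segment lengths:
  seg 1: (0,0) -> (0,12), length = 12
  seg 2: (0,12) -> (-8.951,11.059), length = 9
  seg 3: (-18.896,10.014) -> (-3.802,-3.107), length = 20
  seg 4: (-3.802,-3.107) -> (-6.821,-0.483), length = 4
Total = 45

Answer: 45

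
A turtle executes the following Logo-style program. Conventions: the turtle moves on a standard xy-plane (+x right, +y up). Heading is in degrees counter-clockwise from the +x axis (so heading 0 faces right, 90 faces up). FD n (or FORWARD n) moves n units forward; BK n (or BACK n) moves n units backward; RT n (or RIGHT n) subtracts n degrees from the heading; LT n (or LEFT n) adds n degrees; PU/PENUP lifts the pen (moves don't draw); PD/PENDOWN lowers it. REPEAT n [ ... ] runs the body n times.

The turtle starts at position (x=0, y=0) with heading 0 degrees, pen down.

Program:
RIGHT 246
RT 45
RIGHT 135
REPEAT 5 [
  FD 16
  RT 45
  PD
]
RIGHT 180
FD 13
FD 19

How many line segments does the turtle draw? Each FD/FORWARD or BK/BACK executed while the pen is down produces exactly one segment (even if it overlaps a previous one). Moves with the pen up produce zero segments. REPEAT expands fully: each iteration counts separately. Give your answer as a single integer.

Answer: 7

Derivation:
Executing turtle program step by step:
Start: pos=(0,0), heading=0, pen down
RT 246: heading 0 -> 114
RT 45: heading 114 -> 69
RT 135: heading 69 -> 294
REPEAT 5 [
  -- iteration 1/5 --
  FD 16: (0,0) -> (6.508,-14.617) [heading=294, draw]
  RT 45: heading 294 -> 249
  PD: pen down
  -- iteration 2/5 --
  FD 16: (6.508,-14.617) -> (0.774,-29.554) [heading=249, draw]
  RT 45: heading 249 -> 204
  PD: pen down
  -- iteration 3/5 --
  FD 16: (0.774,-29.554) -> (-13.843,-36.062) [heading=204, draw]
  RT 45: heading 204 -> 159
  PD: pen down
  -- iteration 4/5 --
  FD 16: (-13.843,-36.062) -> (-28.78,-30.328) [heading=159, draw]
  RT 45: heading 159 -> 114
  PD: pen down
  -- iteration 5/5 --
  FD 16: (-28.78,-30.328) -> (-35.288,-15.711) [heading=114, draw]
  RT 45: heading 114 -> 69
  PD: pen down
]
RT 180: heading 69 -> 249
FD 13: (-35.288,-15.711) -> (-39.947,-27.848) [heading=249, draw]
FD 19: (-39.947,-27.848) -> (-46.756,-45.586) [heading=249, draw]
Final: pos=(-46.756,-45.586), heading=249, 7 segment(s) drawn
Segments drawn: 7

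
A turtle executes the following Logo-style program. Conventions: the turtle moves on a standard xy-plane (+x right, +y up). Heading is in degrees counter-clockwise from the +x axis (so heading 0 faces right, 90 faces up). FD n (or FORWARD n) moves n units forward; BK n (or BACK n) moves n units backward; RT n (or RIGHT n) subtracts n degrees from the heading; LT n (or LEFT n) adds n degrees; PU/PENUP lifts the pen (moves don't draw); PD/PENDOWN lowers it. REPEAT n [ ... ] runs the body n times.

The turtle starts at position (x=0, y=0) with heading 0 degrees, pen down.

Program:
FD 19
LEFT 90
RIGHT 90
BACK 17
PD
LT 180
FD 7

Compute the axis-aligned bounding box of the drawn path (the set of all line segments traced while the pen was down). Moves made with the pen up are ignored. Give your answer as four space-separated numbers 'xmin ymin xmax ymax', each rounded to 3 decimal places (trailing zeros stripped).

Answer: -5 0 19 0

Derivation:
Executing turtle program step by step:
Start: pos=(0,0), heading=0, pen down
FD 19: (0,0) -> (19,0) [heading=0, draw]
LT 90: heading 0 -> 90
RT 90: heading 90 -> 0
BK 17: (19,0) -> (2,0) [heading=0, draw]
PD: pen down
LT 180: heading 0 -> 180
FD 7: (2,0) -> (-5,0) [heading=180, draw]
Final: pos=(-5,0), heading=180, 3 segment(s) drawn

Segment endpoints: x in {-5, 0, 2, 19}, y in {0, 0}
xmin=-5, ymin=0, xmax=19, ymax=0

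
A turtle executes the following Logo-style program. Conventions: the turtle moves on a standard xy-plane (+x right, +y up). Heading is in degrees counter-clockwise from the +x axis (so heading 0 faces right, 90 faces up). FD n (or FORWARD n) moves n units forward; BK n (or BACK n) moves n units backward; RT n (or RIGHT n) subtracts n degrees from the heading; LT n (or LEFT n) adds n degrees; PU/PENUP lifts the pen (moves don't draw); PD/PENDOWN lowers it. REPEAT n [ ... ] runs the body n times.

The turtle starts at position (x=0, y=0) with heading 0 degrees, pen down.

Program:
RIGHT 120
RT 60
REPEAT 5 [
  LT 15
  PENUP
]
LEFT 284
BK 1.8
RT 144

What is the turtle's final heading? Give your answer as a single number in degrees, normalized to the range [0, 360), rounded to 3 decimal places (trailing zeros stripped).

Executing turtle program step by step:
Start: pos=(0,0), heading=0, pen down
RT 120: heading 0 -> 240
RT 60: heading 240 -> 180
REPEAT 5 [
  -- iteration 1/5 --
  LT 15: heading 180 -> 195
  PU: pen up
  -- iteration 2/5 --
  LT 15: heading 195 -> 210
  PU: pen up
  -- iteration 3/5 --
  LT 15: heading 210 -> 225
  PU: pen up
  -- iteration 4/5 --
  LT 15: heading 225 -> 240
  PU: pen up
  -- iteration 5/5 --
  LT 15: heading 240 -> 255
  PU: pen up
]
LT 284: heading 255 -> 179
BK 1.8: (0,0) -> (1.8,-0.031) [heading=179, move]
RT 144: heading 179 -> 35
Final: pos=(1.8,-0.031), heading=35, 0 segment(s) drawn

Answer: 35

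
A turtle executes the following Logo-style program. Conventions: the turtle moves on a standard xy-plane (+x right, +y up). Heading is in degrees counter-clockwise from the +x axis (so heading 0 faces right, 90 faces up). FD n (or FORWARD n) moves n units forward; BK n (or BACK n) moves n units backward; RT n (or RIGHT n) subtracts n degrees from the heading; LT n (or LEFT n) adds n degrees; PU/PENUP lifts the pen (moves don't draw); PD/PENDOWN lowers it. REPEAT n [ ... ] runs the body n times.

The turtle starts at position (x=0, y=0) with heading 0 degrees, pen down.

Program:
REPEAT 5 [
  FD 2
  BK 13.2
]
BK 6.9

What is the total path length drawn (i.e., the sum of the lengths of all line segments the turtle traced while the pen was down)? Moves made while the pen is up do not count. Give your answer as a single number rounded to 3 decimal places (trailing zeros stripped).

Answer: 82.9

Derivation:
Executing turtle program step by step:
Start: pos=(0,0), heading=0, pen down
REPEAT 5 [
  -- iteration 1/5 --
  FD 2: (0,0) -> (2,0) [heading=0, draw]
  BK 13.2: (2,0) -> (-11.2,0) [heading=0, draw]
  -- iteration 2/5 --
  FD 2: (-11.2,0) -> (-9.2,0) [heading=0, draw]
  BK 13.2: (-9.2,0) -> (-22.4,0) [heading=0, draw]
  -- iteration 3/5 --
  FD 2: (-22.4,0) -> (-20.4,0) [heading=0, draw]
  BK 13.2: (-20.4,0) -> (-33.6,0) [heading=0, draw]
  -- iteration 4/5 --
  FD 2: (-33.6,0) -> (-31.6,0) [heading=0, draw]
  BK 13.2: (-31.6,0) -> (-44.8,0) [heading=0, draw]
  -- iteration 5/5 --
  FD 2: (-44.8,0) -> (-42.8,0) [heading=0, draw]
  BK 13.2: (-42.8,0) -> (-56,0) [heading=0, draw]
]
BK 6.9: (-56,0) -> (-62.9,0) [heading=0, draw]
Final: pos=(-62.9,0), heading=0, 11 segment(s) drawn

Segment lengths:
  seg 1: (0,0) -> (2,0), length = 2
  seg 2: (2,0) -> (-11.2,0), length = 13.2
  seg 3: (-11.2,0) -> (-9.2,0), length = 2
  seg 4: (-9.2,0) -> (-22.4,0), length = 13.2
  seg 5: (-22.4,0) -> (-20.4,0), length = 2
  seg 6: (-20.4,0) -> (-33.6,0), length = 13.2
  seg 7: (-33.6,0) -> (-31.6,0), length = 2
  seg 8: (-31.6,0) -> (-44.8,0), length = 13.2
  seg 9: (-44.8,0) -> (-42.8,0), length = 2
  seg 10: (-42.8,0) -> (-56,0), length = 13.2
  seg 11: (-56,0) -> (-62.9,0), length = 6.9
Total = 82.9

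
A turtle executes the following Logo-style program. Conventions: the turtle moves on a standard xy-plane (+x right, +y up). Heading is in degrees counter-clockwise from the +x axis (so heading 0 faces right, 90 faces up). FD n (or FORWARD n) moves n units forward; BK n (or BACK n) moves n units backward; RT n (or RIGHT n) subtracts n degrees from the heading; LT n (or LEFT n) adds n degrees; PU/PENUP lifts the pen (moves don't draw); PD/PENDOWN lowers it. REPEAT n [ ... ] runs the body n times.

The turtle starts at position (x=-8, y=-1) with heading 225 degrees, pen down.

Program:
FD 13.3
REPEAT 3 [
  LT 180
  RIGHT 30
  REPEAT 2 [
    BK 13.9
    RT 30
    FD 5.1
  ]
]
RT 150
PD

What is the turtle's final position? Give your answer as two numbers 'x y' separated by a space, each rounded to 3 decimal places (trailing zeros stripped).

Answer: -12.478 -28.725

Derivation:
Executing turtle program step by step:
Start: pos=(-8,-1), heading=225, pen down
FD 13.3: (-8,-1) -> (-17.405,-10.405) [heading=225, draw]
REPEAT 3 [
  -- iteration 1/3 --
  LT 180: heading 225 -> 45
  RT 30: heading 45 -> 15
  REPEAT 2 [
    -- iteration 1/2 --
    BK 13.9: (-17.405,-10.405) -> (-30.831,-14.002) [heading=15, draw]
    RT 30: heading 15 -> 345
    FD 5.1: (-30.831,-14.002) -> (-25.905,-15.322) [heading=345, draw]
    -- iteration 2/2 --
    BK 13.9: (-25.905,-15.322) -> (-39.331,-11.724) [heading=345, draw]
    RT 30: heading 345 -> 315
    FD 5.1: (-39.331,-11.724) -> (-35.725,-15.331) [heading=315, draw]
  ]
  -- iteration 2/3 --
  LT 180: heading 315 -> 135
  RT 30: heading 135 -> 105
  REPEAT 2 [
    -- iteration 1/2 --
    BK 13.9: (-35.725,-15.331) -> (-32.127,-28.757) [heading=105, draw]
    RT 30: heading 105 -> 75
    FD 5.1: (-32.127,-28.757) -> (-30.807,-23.831) [heading=75, draw]
    -- iteration 2/2 --
    BK 13.9: (-30.807,-23.831) -> (-34.405,-37.257) [heading=75, draw]
    RT 30: heading 75 -> 45
    FD 5.1: (-34.405,-37.257) -> (-30.799,-33.651) [heading=45, draw]
  ]
  -- iteration 3/3 --
  LT 180: heading 45 -> 225
  RT 30: heading 225 -> 195
  REPEAT 2 [
    -- iteration 1/2 --
    BK 13.9: (-30.799,-33.651) -> (-17.372,-30.053) [heading=195, draw]
    RT 30: heading 195 -> 165
    FD 5.1: (-17.372,-30.053) -> (-22.298,-28.733) [heading=165, draw]
    -- iteration 2/2 --
    BK 13.9: (-22.298,-28.733) -> (-8.872,-32.331) [heading=165, draw]
    RT 30: heading 165 -> 135
    FD 5.1: (-8.872,-32.331) -> (-12.478,-28.725) [heading=135, draw]
  ]
]
RT 150: heading 135 -> 345
PD: pen down
Final: pos=(-12.478,-28.725), heading=345, 13 segment(s) drawn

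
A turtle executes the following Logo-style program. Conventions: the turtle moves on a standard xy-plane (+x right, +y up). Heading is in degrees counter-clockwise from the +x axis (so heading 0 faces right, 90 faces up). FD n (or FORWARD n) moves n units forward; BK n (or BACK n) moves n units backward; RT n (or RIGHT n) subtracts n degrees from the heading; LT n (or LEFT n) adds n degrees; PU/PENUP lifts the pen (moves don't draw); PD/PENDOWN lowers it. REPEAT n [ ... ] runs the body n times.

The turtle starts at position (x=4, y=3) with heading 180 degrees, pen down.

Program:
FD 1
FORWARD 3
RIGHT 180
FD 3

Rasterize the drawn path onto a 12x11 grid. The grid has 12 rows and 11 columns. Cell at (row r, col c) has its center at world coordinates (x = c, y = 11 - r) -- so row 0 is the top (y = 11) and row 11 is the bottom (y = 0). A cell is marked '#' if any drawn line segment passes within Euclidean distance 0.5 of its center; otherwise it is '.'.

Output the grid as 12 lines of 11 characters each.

Answer: ...........
...........
...........
...........
...........
...........
...........
...........
#####......
...........
...........
...........

Derivation:
Segment 0: (4,3) -> (3,3)
Segment 1: (3,3) -> (0,3)
Segment 2: (0,3) -> (3,3)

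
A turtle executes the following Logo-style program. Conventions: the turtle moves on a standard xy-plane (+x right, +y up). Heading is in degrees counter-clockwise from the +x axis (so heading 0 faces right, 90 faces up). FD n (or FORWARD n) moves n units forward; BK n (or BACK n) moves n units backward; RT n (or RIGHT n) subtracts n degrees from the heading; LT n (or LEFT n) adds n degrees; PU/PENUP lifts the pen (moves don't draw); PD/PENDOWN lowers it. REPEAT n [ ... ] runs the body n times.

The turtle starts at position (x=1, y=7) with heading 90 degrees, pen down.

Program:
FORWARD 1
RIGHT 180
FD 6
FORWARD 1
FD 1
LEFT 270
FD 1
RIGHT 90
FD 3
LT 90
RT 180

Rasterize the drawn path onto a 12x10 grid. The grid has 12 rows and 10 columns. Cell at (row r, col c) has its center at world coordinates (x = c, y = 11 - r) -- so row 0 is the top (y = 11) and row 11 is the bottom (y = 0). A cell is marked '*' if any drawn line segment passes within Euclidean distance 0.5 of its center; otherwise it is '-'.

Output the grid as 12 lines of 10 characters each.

Segment 0: (1,7) -> (1,8)
Segment 1: (1,8) -> (1,2)
Segment 2: (1,2) -> (1,1)
Segment 3: (1,1) -> (1,0)
Segment 4: (1,0) -> (0,0)
Segment 5: (0,0) -> (0,3)

Answer: ----------
----------
----------
-*--------
-*--------
-*--------
-*--------
-*--------
**--------
**--------
**--------
**--------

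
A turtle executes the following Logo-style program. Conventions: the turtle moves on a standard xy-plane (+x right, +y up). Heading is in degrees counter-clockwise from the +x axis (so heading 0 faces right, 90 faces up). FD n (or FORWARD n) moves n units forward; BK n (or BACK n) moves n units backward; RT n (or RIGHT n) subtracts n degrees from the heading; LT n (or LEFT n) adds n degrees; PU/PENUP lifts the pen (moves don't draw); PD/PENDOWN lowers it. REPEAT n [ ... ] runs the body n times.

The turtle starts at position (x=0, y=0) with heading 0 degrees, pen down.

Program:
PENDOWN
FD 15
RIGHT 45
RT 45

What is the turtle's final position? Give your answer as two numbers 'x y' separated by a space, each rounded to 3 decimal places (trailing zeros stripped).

Answer: 15 0

Derivation:
Executing turtle program step by step:
Start: pos=(0,0), heading=0, pen down
PD: pen down
FD 15: (0,0) -> (15,0) [heading=0, draw]
RT 45: heading 0 -> 315
RT 45: heading 315 -> 270
Final: pos=(15,0), heading=270, 1 segment(s) drawn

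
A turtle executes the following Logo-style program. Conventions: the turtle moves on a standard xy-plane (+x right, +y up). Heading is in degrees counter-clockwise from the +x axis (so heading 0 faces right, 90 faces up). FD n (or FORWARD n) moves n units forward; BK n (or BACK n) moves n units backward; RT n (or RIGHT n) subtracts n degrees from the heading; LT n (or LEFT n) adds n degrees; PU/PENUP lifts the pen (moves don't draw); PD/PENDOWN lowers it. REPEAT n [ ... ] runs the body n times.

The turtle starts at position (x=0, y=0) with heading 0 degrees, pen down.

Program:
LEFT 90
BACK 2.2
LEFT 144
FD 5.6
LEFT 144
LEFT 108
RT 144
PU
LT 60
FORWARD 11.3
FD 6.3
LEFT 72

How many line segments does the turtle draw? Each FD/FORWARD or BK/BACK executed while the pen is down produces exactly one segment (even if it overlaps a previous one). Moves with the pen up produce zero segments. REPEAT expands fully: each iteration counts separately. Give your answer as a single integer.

Answer: 2

Derivation:
Executing turtle program step by step:
Start: pos=(0,0), heading=0, pen down
LT 90: heading 0 -> 90
BK 2.2: (0,0) -> (0,-2.2) [heading=90, draw]
LT 144: heading 90 -> 234
FD 5.6: (0,-2.2) -> (-3.292,-6.73) [heading=234, draw]
LT 144: heading 234 -> 18
LT 108: heading 18 -> 126
RT 144: heading 126 -> 342
PU: pen up
LT 60: heading 342 -> 42
FD 11.3: (-3.292,-6.73) -> (5.106,0.831) [heading=42, move]
FD 6.3: (5.106,0.831) -> (9.788,5.046) [heading=42, move]
LT 72: heading 42 -> 114
Final: pos=(9.788,5.046), heading=114, 2 segment(s) drawn
Segments drawn: 2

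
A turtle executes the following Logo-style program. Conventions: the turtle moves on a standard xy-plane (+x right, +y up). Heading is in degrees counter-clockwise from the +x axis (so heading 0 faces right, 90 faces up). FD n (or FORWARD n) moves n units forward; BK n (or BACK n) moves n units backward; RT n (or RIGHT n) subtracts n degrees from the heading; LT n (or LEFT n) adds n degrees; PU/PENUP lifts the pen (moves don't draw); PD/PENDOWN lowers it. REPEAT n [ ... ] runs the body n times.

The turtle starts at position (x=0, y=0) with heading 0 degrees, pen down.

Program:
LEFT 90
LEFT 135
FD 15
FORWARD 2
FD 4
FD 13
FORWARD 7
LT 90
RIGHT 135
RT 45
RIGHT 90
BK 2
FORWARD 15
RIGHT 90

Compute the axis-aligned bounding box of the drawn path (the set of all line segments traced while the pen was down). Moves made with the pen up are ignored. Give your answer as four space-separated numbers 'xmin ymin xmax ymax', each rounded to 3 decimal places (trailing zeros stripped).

Executing turtle program step by step:
Start: pos=(0,0), heading=0, pen down
LT 90: heading 0 -> 90
LT 135: heading 90 -> 225
FD 15: (0,0) -> (-10.607,-10.607) [heading=225, draw]
FD 2: (-10.607,-10.607) -> (-12.021,-12.021) [heading=225, draw]
FD 4: (-12.021,-12.021) -> (-14.849,-14.849) [heading=225, draw]
FD 13: (-14.849,-14.849) -> (-24.042,-24.042) [heading=225, draw]
FD 7: (-24.042,-24.042) -> (-28.991,-28.991) [heading=225, draw]
LT 90: heading 225 -> 315
RT 135: heading 315 -> 180
RT 45: heading 180 -> 135
RT 90: heading 135 -> 45
BK 2: (-28.991,-28.991) -> (-30.406,-30.406) [heading=45, draw]
FD 15: (-30.406,-30.406) -> (-19.799,-19.799) [heading=45, draw]
RT 90: heading 45 -> 315
Final: pos=(-19.799,-19.799), heading=315, 7 segment(s) drawn

Segment endpoints: x in {-30.406, -28.991, -24.042, -19.799, -14.849, -12.021, -10.607, 0}, y in {-30.406, -28.991, -24.042, -19.799, -14.849, -12.021, -10.607, 0}
xmin=-30.406, ymin=-30.406, xmax=0, ymax=0

Answer: -30.406 -30.406 0 0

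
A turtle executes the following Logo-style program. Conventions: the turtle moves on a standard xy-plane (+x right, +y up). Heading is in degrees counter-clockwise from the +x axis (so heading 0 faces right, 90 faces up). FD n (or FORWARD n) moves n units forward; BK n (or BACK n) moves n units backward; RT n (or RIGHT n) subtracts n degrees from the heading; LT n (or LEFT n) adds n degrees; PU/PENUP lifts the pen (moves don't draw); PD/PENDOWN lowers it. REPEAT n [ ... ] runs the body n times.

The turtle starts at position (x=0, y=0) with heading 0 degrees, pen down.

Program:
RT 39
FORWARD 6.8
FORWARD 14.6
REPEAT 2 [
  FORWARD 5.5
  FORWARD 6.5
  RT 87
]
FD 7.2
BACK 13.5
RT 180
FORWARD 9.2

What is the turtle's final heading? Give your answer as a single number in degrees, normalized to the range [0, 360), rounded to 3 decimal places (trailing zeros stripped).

Answer: 327

Derivation:
Executing turtle program step by step:
Start: pos=(0,0), heading=0, pen down
RT 39: heading 0 -> 321
FD 6.8: (0,0) -> (5.285,-4.279) [heading=321, draw]
FD 14.6: (5.285,-4.279) -> (16.631,-13.467) [heading=321, draw]
REPEAT 2 [
  -- iteration 1/2 --
  FD 5.5: (16.631,-13.467) -> (20.905,-16.929) [heading=321, draw]
  FD 6.5: (20.905,-16.929) -> (25.957,-21.019) [heading=321, draw]
  RT 87: heading 321 -> 234
  -- iteration 2/2 --
  FD 5.5: (25.957,-21.019) -> (22.724,-25.469) [heading=234, draw]
  FD 6.5: (22.724,-25.469) -> (18.903,-30.728) [heading=234, draw]
  RT 87: heading 234 -> 147
]
FD 7.2: (18.903,-30.728) -> (12.865,-26.806) [heading=147, draw]
BK 13.5: (12.865,-26.806) -> (24.187,-34.159) [heading=147, draw]
RT 180: heading 147 -> 327
FD 9.2: (24.187,-34.159) -> (31.903,-39.169) [heading=327, draw]
Final: pos=(31.903,-39.169), heading=327, 9 segment(s) drawn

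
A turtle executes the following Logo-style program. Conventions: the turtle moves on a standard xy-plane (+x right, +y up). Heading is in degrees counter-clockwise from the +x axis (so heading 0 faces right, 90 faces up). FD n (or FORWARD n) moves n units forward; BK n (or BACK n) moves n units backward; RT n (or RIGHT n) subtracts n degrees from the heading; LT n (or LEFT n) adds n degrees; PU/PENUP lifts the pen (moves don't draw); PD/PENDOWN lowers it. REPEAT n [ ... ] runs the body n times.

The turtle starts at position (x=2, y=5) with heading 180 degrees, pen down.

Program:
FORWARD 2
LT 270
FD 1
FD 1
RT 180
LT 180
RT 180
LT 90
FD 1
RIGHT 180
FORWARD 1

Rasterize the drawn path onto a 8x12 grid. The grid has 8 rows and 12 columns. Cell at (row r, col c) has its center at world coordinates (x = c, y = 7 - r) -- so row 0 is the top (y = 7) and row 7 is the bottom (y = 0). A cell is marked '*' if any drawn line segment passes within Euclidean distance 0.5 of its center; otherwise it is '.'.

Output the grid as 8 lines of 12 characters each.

Segment 0: (2,5) -> (0,5)
Segment 1: (0,5) -> (0,6)
Segment 2: (0,6) -> (0,7)
Segment 3: (0,7) -> (1,7)
Segment 4: (1,7) -> (0,7)

Answer: **..........
*...........
***.........
............
............
............
............
............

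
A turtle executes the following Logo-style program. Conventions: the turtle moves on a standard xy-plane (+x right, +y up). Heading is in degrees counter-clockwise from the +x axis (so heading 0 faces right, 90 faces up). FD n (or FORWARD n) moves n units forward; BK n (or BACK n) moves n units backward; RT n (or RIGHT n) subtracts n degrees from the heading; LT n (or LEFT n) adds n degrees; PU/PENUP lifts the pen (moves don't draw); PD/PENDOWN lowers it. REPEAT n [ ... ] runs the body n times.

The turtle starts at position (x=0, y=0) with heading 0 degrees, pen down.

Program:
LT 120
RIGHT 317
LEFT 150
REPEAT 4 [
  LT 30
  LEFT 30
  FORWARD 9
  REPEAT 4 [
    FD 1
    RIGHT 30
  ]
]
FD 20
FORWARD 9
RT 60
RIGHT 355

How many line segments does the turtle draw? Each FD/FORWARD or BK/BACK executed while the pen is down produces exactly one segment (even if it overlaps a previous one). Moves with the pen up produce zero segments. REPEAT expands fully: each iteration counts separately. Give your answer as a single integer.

Executing turtle program step by step:
Start: pos=(0,0), heading=0, pen down
LT 120: heading 0 -> 120
RT 317: heading 120 -> 163
LT 150: heading 163 -> 313
REPEAT 4 [
  -- iteration 1/4 --
  LT 30: heading 313 -> 343
  LT 30: heading 343 -> 13
  FD 9: (0,0) -> (8.769,2.025) [heading=13, draw]
  REPEAT 4 [
    -- iteration 1/4 --
    FD 1: (8.769,2.025) -> (9.744,2.25) [heading=13, draw]
    RT 30: heading 13 -> 343
    -- iteration 2/4 --
    FD 1: (9.744,2.25) -> (10.7,1.957) [heading=343, draw]
    RT 30: heading 343 -> 313
    -- iteration 3/4 --
    FD 1: (10.7,1.957) -> (11.382,1.226) [heading=313, draw]
    RT 30: heading 313 -> 283
    -- iteration 4/4 --
    FD 1: (11.382,1.226) -> (11.607,0.251) [heading=283, draw]
    RT 30: heading 283 -> 253
  ]
  -- iteration 2/4 --
  LT 30: heading 253 -> 283
  LT 30: heading 283 -> 313
  FD 9: (11.607,0.251) -> (17.745,-6.331) [heading=313, draw]
  REPEAT 4 [
    -- iteration 1/4 --
    FD 1: (17.745,-6.331) -> (18.427,-7.062) [heading=313, draw]
    RT 30: heading 313 -> 283
    -- iteration 2/4 --
    FD 1: (18.427,-7.062) -> (18.652,-8.036) [heading=283, draw]
    RT 30: heading 283 -> 253
    -- iteration 3/4 --
    FD 1: (18.652,-8.036) -> (18.36,-8.993) [heading=253, draw]
    RT 30: heading 253 -> 223
    -- iteration 4/4 --
    FD 1: (18.36,-8.993) -> (17.628,-9.675) [heading=223, draw]
    RT 30: heading 223 -> 193
  ]
  -- iteration 3/4 --
  LT 30: heading 193 -> 223
  LT 30: heading 223 -> 253
  FD 9: (17.628,-9.675) -> (14.997,-18.282) [heading=253, draw]
  REPEAT 4 [
    -- iteration 1/4 --
    FD 1: (14.997,-18.282) -> (14.704,-19.238) [heading=253, draw]
    RT 30: heading 253 -> 223
    -- iteration 2/4 --
    FD 1: (14.704,-19.238) -> (13.973,-19.92) [heading=223, draw]
    RT 30: heading 223 -> 193
    -- iteration 3/4 --
    FD 1: (13.973,-19.92) -> (12.999,-20.145) [heading=193, draw]
    RT 30: heading 193 -> 163
    -- iteration 4/4 --
    FD 1: (12.999,-20.145) -> (12.042,-19.852) [heading=163, draw]
    RT 30: heading 163 -> 133
  ]
  -- iteration 4/4 --
  LT 30: heading 133 -> 163
  LT 30: heading 163 -> 193
  FD 9: (12.042,-19.852) -> (3.273,-21.877) [heading=193, draw]
  REPEAT 4 [
    -- iteration 1/4 --
    FD 1: (3.273,-21.877) -> (2.299,-22.102) [heading=193, draw]
    RT 30: heading 193 -> 163
    -- iteration 2/4 --
    FD 1: (2.299,-22.102) -> (1.342,-21.81) [heading=163, draw]
    RT 30: heading 163 -> 133
    -- iteration 3/4 --
    FD 1: (1.342,-21.81) -> (0.66,-21.078) [heading=133, draw]
    RT 30: heading 133 -> 103
    -- iteration 4/4 --
    FD 1: (0.66,-21.078) -> (0.435,-20.104) [heading=103, draw]
    RT 30: heading 103 -> 73
  ]
]
FD 20: (0.435,-20.104) -> (6.283,-0.978) [heading=73, draw]
FD 9: (6.283,-0.978) -> (8.914,7.629) [heading=73, draw]
RT 60: heading 73 -> 13
RT 355: heading 13 -> 18
Final: pos=(8.914,7.629), heading=18, 22 segment(s) drawn
Segments drawn: 22

Answer: 22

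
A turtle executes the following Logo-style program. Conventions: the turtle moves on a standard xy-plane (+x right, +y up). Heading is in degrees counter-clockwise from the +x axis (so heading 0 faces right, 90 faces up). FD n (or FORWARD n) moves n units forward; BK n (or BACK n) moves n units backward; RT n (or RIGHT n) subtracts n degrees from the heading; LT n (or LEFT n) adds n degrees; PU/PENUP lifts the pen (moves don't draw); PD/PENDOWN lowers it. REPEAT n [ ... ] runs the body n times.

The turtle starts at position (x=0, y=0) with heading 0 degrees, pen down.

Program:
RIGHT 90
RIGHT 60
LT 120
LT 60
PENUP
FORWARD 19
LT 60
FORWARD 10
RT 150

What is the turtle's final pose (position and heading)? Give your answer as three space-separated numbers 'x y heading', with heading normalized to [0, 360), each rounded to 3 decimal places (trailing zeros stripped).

Executing turtle program step by step:
Start: pos=(0,0), heading=0, pen down
RT 90: heading 0 -> 270
RT 60: heading 270 -> 210
LT 120: heading 210 -> 330
LT 60: heading 330 -> 30
PU: pen up
FD 19: (0,0) -> (16.454,9.5) [heading=30, move]
LT 60: heading 30 -> 90
FD 10: (16.454,9.5) -> (16.454,19.5) [heading=90, move]
RT 150: heading 90 -> 300
Final: pos=(16.454,19.5), heading=300, 0 segment(s) drawn

Answer: 16.454 19.5 300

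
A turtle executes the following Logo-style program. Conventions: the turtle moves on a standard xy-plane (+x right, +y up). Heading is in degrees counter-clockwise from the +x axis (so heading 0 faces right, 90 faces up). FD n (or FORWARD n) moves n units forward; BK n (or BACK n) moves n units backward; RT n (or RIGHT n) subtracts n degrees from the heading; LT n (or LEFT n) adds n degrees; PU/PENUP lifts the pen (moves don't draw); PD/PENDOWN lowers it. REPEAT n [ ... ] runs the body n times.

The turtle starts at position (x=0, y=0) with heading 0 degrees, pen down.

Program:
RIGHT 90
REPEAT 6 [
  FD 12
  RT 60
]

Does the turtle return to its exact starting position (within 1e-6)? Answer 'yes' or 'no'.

Executing turtle program step by step:
Start: pos=(0,0), heading=0, pen down
RT 90: heading 0 -> 270
REPEAT 6 [
  -- iteration 1/6 --
  FD 12: (0,0) -> (0,-12) [heading=270, draw]
  RT 60: heading 270 -> 210
  -- iteration 2/6 --
  FD 12: (0,-12) -> (-10.392,-18) [heading=210, draw]
  RT 60: heading 210 -> 150
  -- iteration 3/6 --
  FD 12: (-10.392,-18) -> (-20.785,-12) [heading=150, draw]
  RT 60: heading 150 -> 90
  -- iteration 4/6 --
  FD 12: (-20.785,-12) -> (-20.785,0) [heading=90, draw]
  RT 60: heading 90 -> 30
  -- iteration 5/6 --
  FD 12: (-20.785,0) -> (-10.392,6) [heading=30, draw]
  RT 60: heading 30 -> 330
  -- iteration 6/6 --
  FD 12: (-10.392,6) -> (0,0) [heading=330, draw]
  RT 60: heading 330 -> 270
]
Final: pos=(0,0), heading=270, 6 segment(s) drawn

Start position: (0, 0)
Final position: (0, 0)
Distance = 0; < 1e-6 -> CLOSED

Answer: yes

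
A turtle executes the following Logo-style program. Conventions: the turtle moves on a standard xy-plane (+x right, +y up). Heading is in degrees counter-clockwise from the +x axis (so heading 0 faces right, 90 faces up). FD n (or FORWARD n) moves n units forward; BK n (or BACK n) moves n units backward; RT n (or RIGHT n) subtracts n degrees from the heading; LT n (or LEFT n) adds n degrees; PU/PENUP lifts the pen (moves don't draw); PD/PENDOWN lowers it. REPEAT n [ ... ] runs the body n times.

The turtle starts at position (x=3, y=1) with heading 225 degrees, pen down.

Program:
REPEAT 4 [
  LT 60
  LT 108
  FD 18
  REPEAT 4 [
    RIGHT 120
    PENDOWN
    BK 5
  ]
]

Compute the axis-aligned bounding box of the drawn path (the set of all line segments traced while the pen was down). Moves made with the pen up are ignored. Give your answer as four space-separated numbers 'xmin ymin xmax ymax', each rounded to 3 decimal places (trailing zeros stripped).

Executing turtle program step by step:
Start: pos=(3,1), heading=225, pen down
REPEAT 4 [
  -- iteration 1/4 --
  LT 60: heading 225 -> 285
  LT 108: heading 285 -> 33
  FD 18: (3,1) -> (18.096,10.804) [heading=33, draw]
  REPEAT 4 [
    -- iteration 1/4 --
    RT 120: heading 33 -> 273
    PD: pen down
    BK 5: (18.096,10.804) -> (17.834,15.797) [heading=273, draw]
    -- iteration 2/4 --
    RT 120: heading 273 -> 153
    PD: pen down
    BK 5: (17.834,15.797) -> (22.289,13.527) [heading=153, draw]
    -- iteration 3/4 --
    RT 120: heading 153 -> 33
    PD: pen down
    BK 5: (22.289,13.527) -> (18.096,10.804) [heading=33, draw]
    -- iteration 4/4 --
    RT 120: heading 33 -> 273
    PD: pen down
    BK 5: (18.096,10.804) -> (17.834,15.797) [heading=273, draw]
  ]
  -- iteration 2/4 --
  LT 60: heading 273 -> 333
  LT 108: heading 333 -> 81
  FD 18: (17.834,15.797) -> (20.65,33.575) [heading=81, draw]
  REPEAT 4 [
    -- iteration 1/4 --
    RT 120: heading 81 -> 321
    PD: pen down
    BK 5: (20.65,33.575) -> (16.764,36.722) [heading=321, draw]
    -- iteration 2/4 --
    RT 120: heading 321 -> 201
    PD: pen down
    BK 5: (16.764,36.722) -> (21.432,38.513) [heading=201, draw]
    -- iteration 3/4 --
    RT 120: heading 201 -> 81
    PD: pen down
    BK 5: (21.432,38.513) -> (20.65,33.575) [heading=81, draw]
    -- iteration 4/4 --
    RT 120: heading 81 -> 321
    PD: pen down
    BK 5: (20.65,33.575) -> (16.764,36.722) [heading=321, draw]
  ]
  -- iteration 3/4 --
  LT 60: heading 321 -> 21
  LT 108: heading 21 -> 129
  FD 18: (16.764,36.722) -> (5.437,50.71) [heading=129, draw]
  REPEAT 4 [
    -- iteration 1/4 --
    RT 120: heading 129 -> 9
    PD: pen down
    BK 5: (5.437,50.71) -> (0.498,49.928) [heading=9, draw]
    -- iteration 2/4 --
    RT 120: heading 9 -> 249
    PD: pen down
    BK 5: (0.498,49.928) -> (2.29,54.596) [heading=249, draw]
    -- iteration 3/4 --
    RT 120: heading 249 -> 129
    PD: pen down
    BK 5: (2.29,54.596) -> (5.437,50.71) [heading=129, draw]
    -- iteration 4/4 --
    RT 120: heading 129 -> 9
    PD: pen down
    BK 5: (5.437,50.71) -> (0.498,49.928) [heading=9, draw]
  ]
  -- iteration 4/4 --
  LT 60: heading 9 -> 69
  LT 108: heading 69 -> 177
  FD 18: (0.498,49.928) -> (-17.477,50.87) [heading=177, draw]
  REPEAT 4 [
    -- iteration 1/4 --
    RT 120: heading 177 -> 57
    PD: pen down
    BK 5: (-17.477,50.87) -> (-20.2,46.677) [heading=57, draw]
    -- iteration 2/4 --
    RT 120: heading 57 -> 297
    PD: pen down
    BK 5: (-20.2,46.677) -> (-22.47,51.132) [heading=297, draw]
    -- iteration 3/4 --
    RT 120: heading 297 -> 177
    PD: pen down
    BK 5: (-22.47,51.132) -> (-17.477,50.87) [heading=177, draw]
    -- iteration 4/4 --
    RT 120: heading 177 -> 57
    PD: pen down
    BK 5: (-17.477,50.87) -> (-20.2,46.677) [heading=57, draw]
  ]
]
Final: pos=(-20.2,46.677), heading=57, 20 segment(s) drawn

Segment endpoints: x in {-22.47, -20.2, -20.2, -17.477, -17.477, 0.498, 0.498, 2.29, 3, 5.437, 5.437, 16.764, 16.764, 17.834, 18.096, 20.65, 20.65, 21.432, 22.289}, y in {1, 10.804, 13.527, 15.797, 33.575, 36.722, 38.513, 46.677, 46.677, 49.928, 50.71, 50.87, 50.87, 51.132, 54.596}
xmin=-22.47, ymin=1, xmax=22.289, ymax=54.596

Answer: -22.47 1 22.289 54.596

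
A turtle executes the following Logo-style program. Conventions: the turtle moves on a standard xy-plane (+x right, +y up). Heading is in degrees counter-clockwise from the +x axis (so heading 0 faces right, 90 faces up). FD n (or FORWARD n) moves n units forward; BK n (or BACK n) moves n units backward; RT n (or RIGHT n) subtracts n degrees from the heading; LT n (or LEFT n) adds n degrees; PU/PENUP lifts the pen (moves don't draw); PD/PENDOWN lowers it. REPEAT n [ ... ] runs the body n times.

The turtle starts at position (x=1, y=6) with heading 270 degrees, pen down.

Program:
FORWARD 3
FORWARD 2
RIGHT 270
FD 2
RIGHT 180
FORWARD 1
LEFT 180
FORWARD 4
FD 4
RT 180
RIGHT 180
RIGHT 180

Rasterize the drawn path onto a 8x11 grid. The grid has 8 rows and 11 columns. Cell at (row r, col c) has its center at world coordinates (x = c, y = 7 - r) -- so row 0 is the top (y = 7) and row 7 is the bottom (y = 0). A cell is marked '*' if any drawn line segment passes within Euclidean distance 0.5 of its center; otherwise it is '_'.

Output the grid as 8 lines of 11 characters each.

Answer: ___________
_*_________
_*_________
_*_________
_*_________
_*_________
_**********
___________

Derivation:
Segment 0: (1,6) -> (1,3)
Segment 1: (1,3) -> (1,1)
Segment 2: (1,1) -> (3,1)
Segment 3: (3,1) -> (2,1)
Segment 4: (2,1) -> (6,1)
Segment 5: (6,1) -> (10,1)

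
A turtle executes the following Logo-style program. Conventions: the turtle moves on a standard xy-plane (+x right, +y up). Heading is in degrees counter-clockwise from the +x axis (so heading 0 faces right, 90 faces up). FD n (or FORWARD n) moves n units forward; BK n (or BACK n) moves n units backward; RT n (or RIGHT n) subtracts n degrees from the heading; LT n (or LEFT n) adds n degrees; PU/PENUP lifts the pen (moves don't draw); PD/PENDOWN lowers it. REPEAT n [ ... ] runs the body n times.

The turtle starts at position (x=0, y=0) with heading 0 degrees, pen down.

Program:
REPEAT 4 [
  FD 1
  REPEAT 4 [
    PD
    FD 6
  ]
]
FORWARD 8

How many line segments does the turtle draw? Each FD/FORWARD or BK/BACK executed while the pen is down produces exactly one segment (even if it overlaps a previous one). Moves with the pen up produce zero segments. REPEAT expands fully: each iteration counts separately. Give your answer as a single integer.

Answer: 21

Derivation:
Executing turtle program step by step:
Start: pos=(0,0), heading=0, pen down
REPEAT 4 [
  -- iteration 1/4 --
  FD 1: (0,0) -> (1,0) [heading=0, draw]
  REPEAT 4 [
    -- iteration 1/4 --
    PD: pen down
    FD 6: (1,0) -> (7,0) [heading=0, draw]
    -- iteration 2/4 --
    PD: pen down
    FD 6: (7,0) -> (13,0) [heading=0, draw]
    -- iteration 3/4 --
    PD: pen down
    FD 6: (13,0) -> (19,0) [heading=0, draw]
    -- iteration 4/4 --
    PD: pen down
    FD 6: (19,0) -> (25,0) [heading=0, draw]
  ]
  -- iteration 2/4 --
  FD 1: (25,0) -> (26,0) [heading=0, draw]
  REPEAT 4 [
    -- iteration 1/4 --
    PD: pen down
    FD 6: (26,0) -> (32,0) [heading=0, draw]
    -- iteration 2/4 --
    PD: pen down
    FD 6: (32,0) -> (38,0) [heading=0, draw]
    -- iteration 3/4 --
    PD: pen down
    FD 6: (38,0) -> (44,0) [heading=0, draw]
    -- iteration 4/4 --
    PD: pen down
    FD 6: (44,0) -> (50,0) [heading=0, draw]
  ]
  -- iteration 3/4 --
  FD 1: (50,0) -> (51,0) [heading=0, draw]
  REPEAT 4 [
    -- iteration 1/4 --
    PD: pen down
    FD 6: (51,0) -> (57,0) [heading=0, draw]
    -- iteration 2/4 --
    PD: pen down
    FD 6: (57,0) -> (63,0) [heading=0, draw]
    -- iteration 3/4 --
    PD: pen down
    FD 6: (63,0) -> (69,0) [heading=0, draw]
    -- iteration 4/4 --
    PD: pen down
    FD 6: (69,0) -> (75,0) [heading=0, draw]
  ]
  -- iteration 4/4 --
  FD 1: (75,0) -> (76,0) [heading=0, draw]
  REPEAT 4 [
    -- iteration 1/4 --
    PD: pen down
    FD 6: (76,0) -> (82,0) [heading=0, draw]
    -- iteration 2/4 --
    PD: pen down
    FD 6: (82,0) -> (88,0) [heading=0, draw]
    -- iteration 3/4 --
    PD: pen down
    FD 6: (88,0) -> (94,0) [heading=0, draw]
    -- iteration 4/4 --
    PD: pen down
    FD 6: (94,0) -> (100,0) [heading=0, draw]
  ]
]
FD 8: (100,0) -> (108,0) [heading=0, draw]
Final: pos=(108,0), heading=0, 21 segment(s) drawn
Segments drawn: 21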